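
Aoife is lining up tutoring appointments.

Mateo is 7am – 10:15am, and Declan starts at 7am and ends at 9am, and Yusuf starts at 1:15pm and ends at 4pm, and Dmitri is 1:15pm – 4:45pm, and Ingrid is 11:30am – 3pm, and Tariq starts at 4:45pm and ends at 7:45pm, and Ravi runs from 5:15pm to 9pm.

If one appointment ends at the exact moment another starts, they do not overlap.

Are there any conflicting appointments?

Yes

Sorted by start: Mateo, Declan, Ingrid, Yusuf, Dmitri, Tariq, Ravi.
Declan starts before Mateo ends → Mateo and Declan overlap.
That's a conflict, so the schedule is not conflict-free.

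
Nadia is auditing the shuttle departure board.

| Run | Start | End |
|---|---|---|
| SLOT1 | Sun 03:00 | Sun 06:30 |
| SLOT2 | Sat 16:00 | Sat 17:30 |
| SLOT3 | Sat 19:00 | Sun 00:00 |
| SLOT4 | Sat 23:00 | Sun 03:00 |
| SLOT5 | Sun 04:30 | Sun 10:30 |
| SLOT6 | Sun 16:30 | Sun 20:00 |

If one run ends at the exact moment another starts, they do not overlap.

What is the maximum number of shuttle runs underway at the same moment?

2

Walk through starts and ends in time order (an end at T is processed before a start at T):
Sat 16:00 start SLOT2 → 1
Sat 17:30 end SLOT2 → 0
Sat 19:00 start SLOT3 → 1
Sat 23:00 start SLOT4 → 2
Sun 00:00 end SLOT3 → 1
Sun 03:00 end SLOT4 → 0
Sun 03:00 start SLOT1 → 1
Sun 04:30 start SLOT5 → 2
Sun 06:30 end SLOT1 → 1
Sun 10:30 end SLOT5 → 0
Sun 16:30 start SLOT6 → 1
Sun 20:00 end SLOT6 → 0
Peak is 2, at Sat 23:00 (SLOT3, SLOT4).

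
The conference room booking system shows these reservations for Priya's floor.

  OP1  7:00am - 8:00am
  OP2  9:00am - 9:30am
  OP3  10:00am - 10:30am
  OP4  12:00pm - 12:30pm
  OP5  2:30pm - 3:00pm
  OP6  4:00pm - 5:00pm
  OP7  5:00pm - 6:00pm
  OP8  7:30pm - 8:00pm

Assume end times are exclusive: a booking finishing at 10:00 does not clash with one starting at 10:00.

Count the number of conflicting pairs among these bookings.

0

Sorted by start: OP1, OP2, OP3, OP4, OP5, OP6, OP7, OP8.
OP2 starts after OP1 ends, so nothing later overlaps OP1 either.
OP3 starts after OP2 ends, so nothing later overlaps OP2 either.
OP4 starts after OP3 ends, so nothing later overlaps OP3 either.
OP5 starts after OP4 ends, so nothing later overlaps OP4 either.
OP6 starts after OP5 ends, so nothing later overlaps OP5 either.
OP7 starts exactly when OP6 ends (back-to-back, no overlap), so nothing later overlaps OP6 either.
OP8 starts after OP7 ends.
No pair overlaps.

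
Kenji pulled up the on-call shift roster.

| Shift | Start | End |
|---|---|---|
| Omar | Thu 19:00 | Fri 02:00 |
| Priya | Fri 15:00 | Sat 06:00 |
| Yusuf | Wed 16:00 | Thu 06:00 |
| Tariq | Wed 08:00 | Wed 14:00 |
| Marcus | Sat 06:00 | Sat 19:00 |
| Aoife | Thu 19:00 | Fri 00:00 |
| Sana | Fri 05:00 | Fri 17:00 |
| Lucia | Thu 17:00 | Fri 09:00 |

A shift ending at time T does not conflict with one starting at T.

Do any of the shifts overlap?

Yes

Sorted by start: Tariq, Yusuf, Lucia, Aoife, Omar, Sana, Priya, Marcus.
Yusuf starts after Tariq ends, so Tariq has no further overlaps.
Lucia starts after Yusuf ends, so Yusuf has no further overlaps.
Aoife starts before Lucia ends → Lucia and Aoife overlap.
That's a conflict, so the schedule is not conflict-free.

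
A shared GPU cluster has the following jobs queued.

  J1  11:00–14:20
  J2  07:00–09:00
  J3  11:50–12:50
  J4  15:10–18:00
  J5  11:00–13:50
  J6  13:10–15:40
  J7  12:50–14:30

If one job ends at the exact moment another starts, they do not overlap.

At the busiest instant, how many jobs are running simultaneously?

4

Sort all start/end points and keep a running count:
07:00 start J2 → 1
09:00 end J2 → 0
11:00 start J1 → 1
11:00 start J5 → 2
11:50 start J3 → 3
12:50 end J3 → 2
12:50 start J7 → 3
13:10 start J6 → 4
13:50 end J5 → 3
14:20 end J1 → 2
14:30 end J7 → 1
15:10 start J4 → 2
15:40 end J6 → 1
18:00 end J4 → 0
Peak is 4, at 13:10 (J1, J5, J6, J7).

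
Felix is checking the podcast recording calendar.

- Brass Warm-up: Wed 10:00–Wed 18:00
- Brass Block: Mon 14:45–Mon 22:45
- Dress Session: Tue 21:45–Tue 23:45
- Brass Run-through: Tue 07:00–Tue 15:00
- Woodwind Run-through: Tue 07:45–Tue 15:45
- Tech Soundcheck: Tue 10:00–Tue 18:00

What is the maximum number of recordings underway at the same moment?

Sweep the timeline, counting +1 at each start and −1 at each end (ends before starts at a tie):
Mon 14:45 start Brass Block → 1
Mon 22:45 end Brass Block → 0
Tue 07:00 start Brass Run-through → 1
Tue 07:45 start Woodwind Run-through → 2
Tue 10:00 start Tech Soundcheck → 3
Tue 15:00 end Brass Run-through → 2
Tue 15:45 end Woodwind Run-through → 1
Tue 18:00 end Tech Soundcheck → 0
Tue 21:45 start Dress Session → 1
Tue 23:45 end Dress Session → 0
Wed 10:00 start Brass Warm-up → 1
Wed 18:00 end Brass Warm-up → 0
Peak is 3, at Tue 10:00 (Brass Run-through, Tech Soundcheck, Woodwind Run-through).

3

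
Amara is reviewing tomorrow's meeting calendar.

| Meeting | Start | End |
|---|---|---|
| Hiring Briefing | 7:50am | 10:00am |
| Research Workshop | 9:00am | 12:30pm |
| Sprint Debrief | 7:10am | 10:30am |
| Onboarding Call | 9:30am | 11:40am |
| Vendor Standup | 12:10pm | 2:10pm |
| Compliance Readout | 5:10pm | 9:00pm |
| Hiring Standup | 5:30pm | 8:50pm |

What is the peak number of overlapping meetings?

4

Walk through starts and ends in time order (an end at T is processed before a start at T):
7:10am start Sprint Debrief → 1
7:50am start Hiring Briefing → 2
9:00am start Research Workshop → 3
9:30am start Onboarding Call → 4
10:00am end Hiring Briefing → 3
10:30am end Sprint Debrief → 2
11:40am end Onboarding Call → 1
12:10pm start Vendor Standup → 2
12:30pm end Research Workshop → 1
2:10pm end Vendor Standup → 0
5:10pm start Compliance Readout → 1
5:30pm start Hiring Standup → 2
8:50pm end Hiring Standup → 1
9:00pm end Compliance Readout → 0
Peak is 4, at 9:30am (Hiring Briefing, Onboarding Call, Research Workshop, Sprint Debrief).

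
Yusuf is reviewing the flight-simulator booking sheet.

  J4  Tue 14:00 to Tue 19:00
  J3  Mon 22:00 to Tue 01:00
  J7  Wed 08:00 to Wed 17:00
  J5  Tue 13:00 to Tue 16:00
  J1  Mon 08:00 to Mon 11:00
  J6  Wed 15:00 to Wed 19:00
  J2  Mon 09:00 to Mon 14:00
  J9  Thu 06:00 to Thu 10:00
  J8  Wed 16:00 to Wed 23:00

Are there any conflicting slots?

Check each pair: they overlap iff neither finishes before the other starts.
Sorted by start: J1, J2, J3, J5, J4, J7, J6, J8, J9.
J2 starts before J1 ends → J1 and J2 overlap.
That's a conflict, so the schedule is not conflict-free.

Yes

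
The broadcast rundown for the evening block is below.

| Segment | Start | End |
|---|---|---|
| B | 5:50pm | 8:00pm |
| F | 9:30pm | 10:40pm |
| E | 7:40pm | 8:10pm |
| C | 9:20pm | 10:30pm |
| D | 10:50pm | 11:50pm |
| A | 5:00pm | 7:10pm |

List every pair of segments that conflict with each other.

A & B, B & E, C & F

Check each pair: they overlap iff neither finishes before the other starts.
Sorted by start: A, B, E, C, F, D.
B starts before A ends → A and B overlap.
E starts after A ends, so nothing later overlaps A either.
E starts before B ends → B and E overlap.
C starts after B ends, so nothing later overlaps B either.
C starts after E ends, so nothing later overlaps E either.
F starts before C ends → C and F overlap.
D starts after C ends.
D starts after F ends.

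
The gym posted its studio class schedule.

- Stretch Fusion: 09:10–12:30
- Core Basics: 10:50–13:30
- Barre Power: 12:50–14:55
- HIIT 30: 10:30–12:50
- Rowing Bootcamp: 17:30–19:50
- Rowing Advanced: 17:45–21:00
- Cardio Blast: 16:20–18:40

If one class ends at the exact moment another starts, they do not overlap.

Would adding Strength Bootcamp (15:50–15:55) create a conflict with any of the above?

Stretch Fusion: ends 12:30 at or before Strength Bootcamp starts 15:50 → clear.
HIIT 30: ends 12:50 at or before Strength Bootcamp starts 15:50 → clear.
Core Basics: ends 13:30 at or before Strength Bootcamp starts 15:50 → clear.
Barre Power: ends 14:55 at or before Strength Bootcamp starts 15:50 → clear.
Cardio Blast: starts 16:20 at or after Strength Bootcamp ends 15:55 → clear.
Rowing Bootcamp: starts 17:30 at or after Strength Bootcamp ends 15:55 → clear.
Rowing Advanced: starts 17:45 at or after Strength Bootcamp ends 15:55 → clear.

No — it doesn't clash with anything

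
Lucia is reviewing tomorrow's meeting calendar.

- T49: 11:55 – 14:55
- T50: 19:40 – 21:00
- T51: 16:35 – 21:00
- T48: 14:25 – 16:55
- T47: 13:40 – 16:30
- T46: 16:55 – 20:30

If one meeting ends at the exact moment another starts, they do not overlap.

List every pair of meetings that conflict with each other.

T46 & T50, T46 & T51, T47 & T48, T47 & T49, T48 & T49, T48 & T51, T50 & T51

Sorted by start: T49, T47, T48, T51, T46, T50.
T47 starts before T49 ends → T49 and T47 overlap.
T48 starts before T49 ends → T49 and T48 overlap.
T51 starts after T49 ends; T49 is clear from here.
T48 starts before T47 ends → T47 and T48 overlap.
T51 starts after T47 ends; T47 is clear from here.
T51 starts before T48 ends → T48 and T51 overlap.
T46 starts exactly when T48 ends (back-to-back, no overlap); T48 is clear from here.
T46 starts before T51 ends → T51 and T46 overlap.
T50 starts before T51 ends → T51 and T50 overlap.
T50 starts before T46 ends → T46 and T50 overlap.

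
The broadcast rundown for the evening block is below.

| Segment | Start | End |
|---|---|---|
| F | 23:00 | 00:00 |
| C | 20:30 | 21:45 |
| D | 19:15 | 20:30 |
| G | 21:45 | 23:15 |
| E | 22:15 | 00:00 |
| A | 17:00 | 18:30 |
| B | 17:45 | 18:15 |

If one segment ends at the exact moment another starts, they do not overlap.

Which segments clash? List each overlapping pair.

A & B, E & F, E & G, F & G

Check each pair: they overlap iff neither finishes before the other starts.
Sorted by start: A, B, D, C, G, E, F.
B starts before A ends → A and B overlap.
D starts after A ends — done with A.
D starts after B ends — done with B.
C starts exactly when D ends (back-to-back, no overlap) — done with D.
G starts exactly when C ends (back-to-back, no overlap) — done with C.
E starts before G ends → G and E overlap.
F starts before G ends → G and F overlap.
F starts before E ends → E and F overlap.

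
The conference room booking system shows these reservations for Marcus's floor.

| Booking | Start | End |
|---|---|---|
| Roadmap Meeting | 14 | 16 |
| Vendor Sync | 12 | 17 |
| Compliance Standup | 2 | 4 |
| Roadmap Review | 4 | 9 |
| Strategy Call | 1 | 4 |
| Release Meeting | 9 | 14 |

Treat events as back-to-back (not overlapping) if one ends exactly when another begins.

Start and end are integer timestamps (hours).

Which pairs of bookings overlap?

Sorted by start: Strategy Call, Compliance Standup, Roadmap Review, Release Meeting, Vendor Sync, Roadmap Meeting.
Compliance Standup starts before Strategy Call ends → Strategy Call and Compliance Standup overlap.
Roadmap Review starts exactly when Strategy Call ends (back-to-back, no overlap), so nothing later overlaps Strategy Call either.
Roadmap Review starts exactly when Compliance Standup ends (back-to-back, no overlap), so nothing later overlaps Compliance Standup either.
Release Meeting starts exactly when Roadmap Review ends (back-to-back, no overlap), so nothing later overlaps Roadmap Review either.
Vendor Sync starts before Release Meeting ends → Release Meeting and Vendor Sync overlap.
Roadmap Meeting starts exactly when Release Meeting ends (back-to-back, no overlap).
Roadmap Meeting starts before Vendor Sync ends → Vendor Sync and Roadmap Meeting overlap.

Compliance Standup & Strategy Call, Release Meeting & Vendor Sync, Roadmap Meeting & Vendor Sync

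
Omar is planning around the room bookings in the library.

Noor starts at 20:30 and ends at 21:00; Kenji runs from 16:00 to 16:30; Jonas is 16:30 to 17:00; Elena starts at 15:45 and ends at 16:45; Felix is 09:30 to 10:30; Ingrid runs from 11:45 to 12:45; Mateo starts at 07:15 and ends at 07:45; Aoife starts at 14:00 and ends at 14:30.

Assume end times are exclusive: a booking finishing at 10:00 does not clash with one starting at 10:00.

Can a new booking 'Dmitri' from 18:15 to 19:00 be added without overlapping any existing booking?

Mateo: ends 07:45 at or before Dmitri starts 18:15 → clear.
Felix: ends 10:30 at or before Dmitri starts 18:15 → clear.
Ingrid: ends 12:45 at or before Dmitri starts 18:15 → clear.
Aoife: ends 14:30 at or before Dmitri starts 18:15 → clear.
Elena: ends 16:45 at or before Dmitri starts 18:15 → clear.
Kenji: ends 16:30 at or before Dmitri starts 18:15 → clear.
Jonas: ends 17:00 at or before Dmitri starts 18:15 → clear.
Noor: starts 20:30 at or after Dmitri ends 19:00 → clear.

Yes — the slot is free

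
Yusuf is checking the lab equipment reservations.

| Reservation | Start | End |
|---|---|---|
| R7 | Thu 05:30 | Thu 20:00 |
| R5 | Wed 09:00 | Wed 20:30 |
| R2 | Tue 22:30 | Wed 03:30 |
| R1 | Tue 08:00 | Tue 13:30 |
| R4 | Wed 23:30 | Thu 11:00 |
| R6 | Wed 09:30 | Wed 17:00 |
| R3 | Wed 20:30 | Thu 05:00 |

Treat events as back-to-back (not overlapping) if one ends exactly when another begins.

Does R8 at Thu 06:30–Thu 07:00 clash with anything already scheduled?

R1: ends Tue 13:30 at or before R8 starts Thu 06:30 → clear.
R2: ends Wed 03:30 at or before R8 starts Thu 06:30 → clear.
R5: ends Wed 20:30 at or before R8 starts Thu 06:30 → clear.
R6: ends Wed 17:00 at or before R8 starts Thu 06:30 → clear.
R3: ends Thu 05:00 at or before R8 starts Thu 06:30 → clear.
R4: starts Wed 23:30 before R8 ends Thu 07:00, and ends Thu 11:00 after R8 starts Thu 06:30 → overlap.
R7: starts Thu 05:30 before R8 ends Thu 07:00, and ends Thu 20:00 after R8 starts Thu 06:30 → overlap.
R8 overlaps R4, R7.

Yes — it overlaps R4, R7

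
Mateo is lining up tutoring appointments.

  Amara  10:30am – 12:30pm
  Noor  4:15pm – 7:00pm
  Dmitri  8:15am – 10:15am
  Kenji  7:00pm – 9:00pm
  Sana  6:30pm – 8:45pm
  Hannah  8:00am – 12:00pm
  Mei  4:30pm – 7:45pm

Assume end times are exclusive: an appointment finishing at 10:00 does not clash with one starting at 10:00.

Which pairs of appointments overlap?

Amara & Hannah, Dmitri & Hannah, Kenji & Mei, Kenji & Sana, Mei & Noor, Mei & Sana, Noor & Sana

Sorted by start: Hannah, Dmitri, Amara, Noor, Mei, Sana, Kenji.
Dmitri starts before Hannah ends → Hannah and Dmitri overlap.
Amara starts before Hannah ends → Hannah and Amara overlap.
Noor starts after Hannah ends — done with Hannah.
Amara starts after Dmitri ends — done with Dmitri.
Noor starts after Amara ends — done with Amara.
Mei starts before Noor ends → Noor and Mei overlap.
Sana starts before Noor ends → Noor and Sana overlap.
Kenji starts exactly when Noor ends (back-to-back, no overlap).
Sana starts before Mei ends → Mei and Sana overlap.
Kenji starts before Mei ends → Mei and Kenji overlap.
Kenji starts before Sana ends → Sana and Kenji overlap.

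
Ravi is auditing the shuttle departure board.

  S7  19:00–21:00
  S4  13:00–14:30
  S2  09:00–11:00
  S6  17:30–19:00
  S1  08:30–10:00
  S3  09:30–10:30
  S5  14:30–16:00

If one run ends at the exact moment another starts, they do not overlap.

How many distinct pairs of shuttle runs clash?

Sorted by start: S1, S2, S3, S4, S5, S6, S7.
S2 starts before S1 ends → S1 and S2 overlap.
S3 starts before S1 ends → S1 and S3 overlap.
S4 starts after S1 ends; S1 is clear from here.
S3 starts before S2 ends → S2 and S3 overlap.
S4 starts after S2 ends; S2 is clear from here.
S4 starts after S3 ends; S3 is clear from here.
S5 starts exactly when S4 ends (back-to-back, no overlap); S4 is clear from here.
S6 starts after S5 ends; S5 is clear from here.
S7 starts exactly when S6 ends (back-to-back, no overlap).
Overlapping pairs: S1 & S2, S1 & S3, S2 & S3 — 3 in total.

3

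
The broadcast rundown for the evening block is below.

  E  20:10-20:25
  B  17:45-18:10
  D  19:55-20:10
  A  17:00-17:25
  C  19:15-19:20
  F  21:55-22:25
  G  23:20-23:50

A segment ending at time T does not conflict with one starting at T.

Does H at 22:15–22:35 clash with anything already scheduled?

Yes — it overlaps F

A: ends 17:25 at or before H starts 22:15 → clear.
B: ends 18:10 at or before H starts 22:15 → clear.
C: ends 19:20 at or before H starts 22:15 → clear.
D: ends 20:10 at or before H starts 22:15 → clear.
E: ends 20:25 at or before H starts 22:15 → clear.
F: starts 21:55 before H ends 22:35, and ends 22:25 after H starts 22:15 → overlap.
G: starts 23:20 at or after H ends 22:35 → clear.
H overlaps F.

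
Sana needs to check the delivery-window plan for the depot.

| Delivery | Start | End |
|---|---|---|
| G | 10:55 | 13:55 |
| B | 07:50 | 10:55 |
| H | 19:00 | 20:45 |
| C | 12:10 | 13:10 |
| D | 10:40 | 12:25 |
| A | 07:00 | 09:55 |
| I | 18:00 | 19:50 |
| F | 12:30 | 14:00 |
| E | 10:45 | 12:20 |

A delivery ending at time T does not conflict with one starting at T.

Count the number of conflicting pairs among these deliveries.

12

Sorted by start: A, B, D, E, G, C, F, I, H.
B starts before A ends → A and B overlap.
D starts after A ends — done with A.
D starts before B ends → B and D overlap.
E starts before B ends → B and E overlap.
G starts exactly when B ends (back-to-back, no overlap) — done with B.
E starts before D ends → D and E overlap.
G starts before D ends → D and G overlap.
C starts before D ends → D and C overlap.
F starts after D ends — done with D.
G starts before E ends → E and G overlap.
C starts before E ends → E and C overlap.
F starts after E ends — done with E.
C starts before G ends → G and C overlap.
F starts before G ends → G and F overlap.
I starts after G ends — done with G.
F starts before C ends → C and F overlap.
I starts after C ends — done with C.
I starts after F ends — done with F.
H starts before I ends → I and H overlap.
Overlapping pairs: A & B, B & D, B & E, C & D, C & E, C & F, C & G, D & E, D & G, E & G, F & G, H & I — 12 in total.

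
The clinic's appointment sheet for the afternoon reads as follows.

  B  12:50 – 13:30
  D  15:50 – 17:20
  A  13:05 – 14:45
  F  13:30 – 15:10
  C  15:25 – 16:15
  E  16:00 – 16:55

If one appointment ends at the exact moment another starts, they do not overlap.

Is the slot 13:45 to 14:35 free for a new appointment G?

B: ends 13:30 at or before G starts 13:45 → clear.
A: starts 13:05 before G ends 14:35, and ends 14:45 after G starts 13:45 → overlap.
F: starts 13:30 before G ends 14:35, and ends 15:10 after G starts 13:45 → overlap.
C: starts 15:25 at or after G ends 14:35 → clear.
D: starts 15:50 at or after G ends 14:35 → clear.
E: starts 16:00 at or after G ends 14:35 → clear.
G overlaps A, F.

No — it overlaps A, F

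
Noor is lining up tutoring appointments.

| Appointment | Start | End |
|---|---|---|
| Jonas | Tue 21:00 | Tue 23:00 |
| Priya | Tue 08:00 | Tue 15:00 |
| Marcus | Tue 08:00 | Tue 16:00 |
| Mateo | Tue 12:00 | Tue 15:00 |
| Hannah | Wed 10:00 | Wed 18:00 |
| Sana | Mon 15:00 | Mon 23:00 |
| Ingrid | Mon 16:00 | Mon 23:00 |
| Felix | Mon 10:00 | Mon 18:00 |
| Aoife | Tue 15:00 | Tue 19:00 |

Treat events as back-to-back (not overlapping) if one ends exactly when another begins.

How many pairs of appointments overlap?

7

Sorted by start: Felix, Sana, Ingrid, Priya, Marcus, Mateo, Aoife, Jonas, Hannah.
Sana starts before Felix ends → Felix and Sana overlap.
Ingrid starts before Felix ends → Felix and Ingrid overlap.
Priya starts after Felix ends, so nothing later overlaps Felix either.
Ingrid starts before Sana ends → Sana and Ingrid overlap.
Priya starts after Sana ends, so nothing later overlaps Sana either.
Priya starts after Ingrid ends, so nothing later overlaps Ingrid either.
Marcus starts before Priya ends → Priya and Marcus overlap.
Mateo starts before Priya ends → Priya and Mateo overlap.
Aoife starts exactly when Priya ends (back-to-back, no overlap), so nothing later overlaps Priya either.
Mateo starts before Marcus ends → Marcus and Mateo overlap.
Aoife starts before Marcus ends → Marcus and Aoife overlap.
Jonas starts after Marcus ends, so nothing later overlaps Marcus either.
Aoife starts exactly when Mateo ends (back-to-back, no overlap), so nothing later overlaps Mateo either.
Jonas starts after Aoife ends, so nothing later overlaps Aoife either.
Hannah starts after Jonas ends.
Overlapping pairs: Aoife & Marcus, Felix & Ingrid, Felix & Sana, Ingrid & Sana, Marcus & Mateo, Marcus & Priya, Mateo & Priya — 7 in total.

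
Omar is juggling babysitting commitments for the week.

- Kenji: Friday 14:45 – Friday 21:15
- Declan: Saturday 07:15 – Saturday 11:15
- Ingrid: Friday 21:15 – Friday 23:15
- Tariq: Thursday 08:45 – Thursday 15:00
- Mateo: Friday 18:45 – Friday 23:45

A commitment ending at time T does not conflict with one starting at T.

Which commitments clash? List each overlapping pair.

Check each pair: they overlap iff neither finishes before the other starts.
Sorted by start: Tariq, Kenji, Mateo, Ingrid, Declan.
Kenji starts after Tariq ends, so nothing later overlaps Tariq either.
Mateo starts before Kenji ends → Kenji and Mateo overlap.
Ingrid starts exactly when Kenji ends (back-to-back, no overlap), so nothing later overlaps Kenji either.
Ingrid starts before Mateo ends → Mateo and Ingrid overlap.
Declan starts after Mateo ends.
Declan starts after Ingrid ends.

Ingrid & Mateo, Kenji & Mateo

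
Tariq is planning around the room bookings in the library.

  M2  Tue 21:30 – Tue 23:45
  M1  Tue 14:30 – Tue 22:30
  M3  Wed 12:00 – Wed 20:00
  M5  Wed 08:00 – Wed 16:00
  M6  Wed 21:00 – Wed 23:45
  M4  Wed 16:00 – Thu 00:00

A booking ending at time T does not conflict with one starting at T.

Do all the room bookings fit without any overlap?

Sorted by start: M1, M2, M5, M3, M4, M6.
M2 starts before M1 ends → M1 and M2 overlap.
That's a conflict, so the schedule is not conflict-free.

No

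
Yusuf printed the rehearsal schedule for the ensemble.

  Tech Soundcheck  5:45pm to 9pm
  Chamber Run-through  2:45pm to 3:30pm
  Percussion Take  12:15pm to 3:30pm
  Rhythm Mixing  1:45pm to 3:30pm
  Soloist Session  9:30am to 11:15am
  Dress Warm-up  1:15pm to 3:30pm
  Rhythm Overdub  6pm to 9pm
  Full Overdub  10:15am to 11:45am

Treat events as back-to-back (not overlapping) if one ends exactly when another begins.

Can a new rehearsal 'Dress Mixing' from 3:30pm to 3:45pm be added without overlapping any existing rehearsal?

Soloist Session: ends 11:15am at or before Dress Mixing starts 3:30pm → clear.
Full Overdub: ends 11:45am at or before Dress Mixing starts 3:30pm → clear.
Percussion Take: ends 3:30pm at or before Dress Mixing starts 3:30pm → clear.
Dress Warm-up: ends 3:30pm at or before Dress Mixing starts 3:30pm → clear.
Rhythm Mixing: ends 3:30pm at or before Dress Mixing starts 3:30pm → clear.
Chamber Run-through: ends 3:30pm at or before Dress Mixing starts 3:30pm → clear.
Tech Soundcheck: starts 5:45pm at or after Dress Mixing ends 3:45pm → clear.
Rhythm Overdub: starts 6pm at or after Dress Mixing ends 3:45pm → clear.

Yes — the slot is free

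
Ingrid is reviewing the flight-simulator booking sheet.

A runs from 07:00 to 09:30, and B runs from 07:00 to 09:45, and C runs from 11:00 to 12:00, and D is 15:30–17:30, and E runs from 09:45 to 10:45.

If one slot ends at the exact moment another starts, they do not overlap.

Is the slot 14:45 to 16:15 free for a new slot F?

A: ends 09:30 at or before F starts 14:45 → clear.
B: ends 09:45 at or before F starts 14:45 → clear.
E: ends 10:45 at or before F starts 14:45 → clear.
C: ends 12:00 at or before F starts 14:45 → clear.
D: starts 15:30 before F ends 16:15, and ends 17:30 after F starts 14:45 → overlap.
F overlaps D.

No — it overlaps D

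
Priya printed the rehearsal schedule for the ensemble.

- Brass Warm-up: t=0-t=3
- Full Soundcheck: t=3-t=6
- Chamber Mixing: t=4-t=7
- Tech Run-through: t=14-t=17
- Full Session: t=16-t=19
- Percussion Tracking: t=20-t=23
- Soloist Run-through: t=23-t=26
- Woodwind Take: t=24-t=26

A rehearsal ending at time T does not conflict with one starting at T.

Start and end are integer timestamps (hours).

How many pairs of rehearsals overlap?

Sorted by start: Brass Warm-up, Full Soundcheck, Chamber Mixing, Tech Run-through, Full Session, Percussion Tracking, Soloist Run-through, Woodwind Take.
Full Soundcheck starts exactly when Brass Warm-up ends (back-to-back, no overlap), so Brass Warm-up has no further overlaps.
Chamber Mixing starts before Full Soundcheck ends → Full Soundcheck and Chamber Mixing overlap.
Tech Run-through starts after Full Soundcheck ends, so Full Soundcheck has no further overlaps.
Tech Run-through starts after Chamber Mixing ends, so Chamber Mixing has no further overlaps.
Full Session starts before Tech Run-through ends → Tech Run-through and Full Session overlap.
Percussion Tracking starts after Tech Run-through ends, so Tech Run-through has no further overlaps.
Percussion Tracking starts after Full Session ends, so Full Session has no further overlaps.
Soloist Run-through starts exactly when Percussion Tracking ends (back-to-back, no overlap), so Percussion Tracking has no further overlaps.
Woodwind Take starts before Soloist Run-through ends → Soloist Run-through and Woodwind Take overlap.
Overlapping pairs: Chamber Mixing & Full Soundcheck, Full Session & Tech Run-through, Soloist Run-through & Woodwind Take — 3 in total.

3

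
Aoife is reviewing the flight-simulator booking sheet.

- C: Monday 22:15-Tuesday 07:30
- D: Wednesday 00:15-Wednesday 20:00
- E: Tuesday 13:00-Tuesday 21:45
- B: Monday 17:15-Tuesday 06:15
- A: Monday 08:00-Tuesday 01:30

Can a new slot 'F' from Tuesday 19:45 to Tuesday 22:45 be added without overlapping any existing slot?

A: ends Tuesday 01:30 at or before F starts Tuesday 19:45 → clear.
B: ends Tuesday 06:15 at or before F starts Tuesday 19:45 → clear.
C: ends Tuesday 07:30 at or before F starts Tuesday 19:45 → clear.
E: starts Tuesday 13:00 before F ends Tuesday 22:45, and ends Tuesday 21:45 after F starts Tuesday 19:45 → overlap.
D: starts Wednesday 00:15 at or after F ends Tuesday 22:45 → clear.
F overlaps E.

No — it overlaps E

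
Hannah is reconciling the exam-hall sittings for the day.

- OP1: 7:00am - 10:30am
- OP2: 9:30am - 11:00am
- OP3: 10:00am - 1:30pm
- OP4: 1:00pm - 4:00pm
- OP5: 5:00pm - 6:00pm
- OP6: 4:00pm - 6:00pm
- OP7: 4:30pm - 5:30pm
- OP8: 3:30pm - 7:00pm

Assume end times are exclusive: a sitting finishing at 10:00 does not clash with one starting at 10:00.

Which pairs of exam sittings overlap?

Sorted by start: OP1, OP2, OP3, OP4, OP8, OP6, OP7, OP5.
OP2 starts before OP1 ends → OP1 and OP2 overlap.
OP3 starts before OP1 ends → OP1 and OP3 overlap.
OP4 starts after OP1 ends; OP1 is clear from here.
OP3 starts before OP2 ends → OP2 and OP3 overlap.
OP4 starts after OP2 ends; OP2 is clear from here.
OP4 starts before OP3 ends → OP3 and OP4 overlap.
OP8 starts after OP3 ends; OP3 is clear from here.
OP8 starts before OP4 ends → OP4 and OP8 overlap.
OP6 starts exactly when OP4 ends (back-to-back, no overlap); OP4 is clear from here.
OP6 starts before OP8 ends → OP8 and OP6 overlap.
OP7 starts before OP8 ends → OP8 and OP7 overlap.
OP5 starts before OP8 ends → OP8 and OP5 overlap.
OP7 starts before OP6 ends → OP6 and OP7 overlap.
OP5 starts before OP6 ends → OP6 and OP5 overlap.
OP5 starts before OP7 ends → OP7 and OP5 overlap.

OP1 & OP2, OP1 & OP3, OP2 & OP3, OP3 & OP4, OP4 & OP8, OP5 & OP6, OP5 & OP7, OP5 & OP8, OP6 & OP7, OP6 & OP8, OP7 & OP8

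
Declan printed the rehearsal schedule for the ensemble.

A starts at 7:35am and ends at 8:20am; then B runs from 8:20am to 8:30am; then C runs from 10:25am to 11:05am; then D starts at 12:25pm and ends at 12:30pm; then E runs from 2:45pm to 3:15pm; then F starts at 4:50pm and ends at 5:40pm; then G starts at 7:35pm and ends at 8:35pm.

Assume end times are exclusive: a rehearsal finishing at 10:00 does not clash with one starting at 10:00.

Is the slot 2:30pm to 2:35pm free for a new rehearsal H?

Yes — the slot is free

A: ends 8:20am at or before H starts 2:30pm → clear.
B: ends 8:30am at or before H starts 2:30pm → clear.
C: ends 11:05am at or before H starts 2:30pm → clear.
D: ends 12:30pm at or before H starts 2:30pm → clear.
E: starts 2:45pm at or after H ends 2:35pm → clear.
F: starts 4:50pm at or after H ends 2:35pm → clear.
G: starts 7:35pm at or after H ends 2:35pm → clear.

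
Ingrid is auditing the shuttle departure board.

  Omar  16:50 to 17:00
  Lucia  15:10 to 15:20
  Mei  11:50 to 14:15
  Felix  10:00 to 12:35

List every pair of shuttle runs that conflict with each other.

Felix & Mei

Sorted by start: Felix, Mei, Lucia, Omar.
Mei starts before Felix ends → Felix and Mei overlap.
Lucia starts after Felix ends, so nothing later overlaps Felix either.
Lucia starts after Mei ends, so nothing later overlaps Mei either.
Omar starts after Lucia ends.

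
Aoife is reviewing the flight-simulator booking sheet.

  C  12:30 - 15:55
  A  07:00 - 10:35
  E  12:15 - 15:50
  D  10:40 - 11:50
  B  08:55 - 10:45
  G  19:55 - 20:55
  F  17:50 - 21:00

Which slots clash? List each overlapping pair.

Sorted by start: A, B, D, E, C, F, G.
B starts before A ends → A and B overlap.
D starts after A ends, so nothing later overlaps A either.
D starts before B ends → B and D overlap.
E starts after B ends, so nothing later overlaps B either.
E starts after D ends, so nothing later overlaps D either.
C starts before E ends → E and C overlap.
F starts after E ends, so nothing later overlaps E either.
F starts after C ends, so nothing later overlaps C either.
G starts before F ends → F and G overlap.

A & B, B & D, C & E, F & G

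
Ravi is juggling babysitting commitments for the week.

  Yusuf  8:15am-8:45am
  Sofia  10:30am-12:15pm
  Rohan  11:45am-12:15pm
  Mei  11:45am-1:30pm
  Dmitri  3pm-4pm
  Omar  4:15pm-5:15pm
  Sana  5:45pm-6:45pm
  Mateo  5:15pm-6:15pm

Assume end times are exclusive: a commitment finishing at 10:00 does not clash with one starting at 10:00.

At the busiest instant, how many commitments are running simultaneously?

Sweep the timeline, counting +1 at each start and −1 at each end (ends before starts at a tie):
8:15am start Yusuf → 1
8:45am end Yusuf → 0
10:30am start Sofia → 1
11:45am start Mei → 2
11:45am start Rohan → 3
12:15pm end Rohan → 2
12:15pm end Sofia → 1
1:30pm end Mei → 0
3pm start Dmitri → 1
4pm end Dmitri → 0
4:15pm start Omar → 1
5:15pm end Omar → 0
5:15pm start Mateo → 1
5:45pm start Sana → 2
6:15pm end Mateo → 1
6:45pm end Sana → 0
Peak is 3, at 11:45am (Mei, Rohan, Sofia).

3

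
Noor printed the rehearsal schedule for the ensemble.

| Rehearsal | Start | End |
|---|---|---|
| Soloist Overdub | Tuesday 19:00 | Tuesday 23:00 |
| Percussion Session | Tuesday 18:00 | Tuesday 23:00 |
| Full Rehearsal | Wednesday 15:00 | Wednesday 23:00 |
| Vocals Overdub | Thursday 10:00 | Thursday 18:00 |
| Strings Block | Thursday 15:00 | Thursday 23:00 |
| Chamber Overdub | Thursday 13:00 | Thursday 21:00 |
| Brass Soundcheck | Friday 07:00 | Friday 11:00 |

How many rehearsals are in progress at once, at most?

Walk through starts and ends in time order (an end at T is processed before a start at T):
Tuesday 18:00 start Percussion Session → 1
Tuesday 19:00 start Soloist Overdub → 2
Tuesday 23:00 end Percussion Session → 1
Tuesday 23:00 end Soloist Overdub → 0
Wednesday 15:00 start Full Rehearsal → 1
Wednesday 23:00 end Full Rehearsal → 0
Thursday 10:00 start Vocals Overdub → 1
Thursday 13:00 start Chamber Overdub → 2
Thursday 15:00 start Strings Block → 3
Thursday 18:00 end Vocals Overdub → 2
Thursday 21:00 end Chamber Overdub → 1
Thursday 23:00 end Strings Block → 0
Friday 07:00 start Brass Soundcheck → 1
Friday 11:00 end Brass Soundcheck → 0
Peak is 3, at Thursday 15:00 (Chamber Overdub, Strings Block, Vocals Overdub).

3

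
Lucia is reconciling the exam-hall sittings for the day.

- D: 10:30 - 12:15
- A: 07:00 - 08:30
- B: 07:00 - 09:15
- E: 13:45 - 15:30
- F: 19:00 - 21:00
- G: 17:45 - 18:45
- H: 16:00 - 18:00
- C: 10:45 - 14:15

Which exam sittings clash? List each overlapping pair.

Sorted by start: A, B, D, C, E, H, G, F.
B starts before A ends → A and B overlap.
D starts after A ends, so A has no further overlaps.
D starts after B ends, so B has no further overlaps.
C starts before D ends → D and C overlap.
E starts after D ends, so D has no further overlaps.
E starts before C ends → C and E overlap.
H starts after C ends, so C has no further overlaps.
H starts after E ends, so E has no further overlaps.
G starts before H ends → H and G overlap.
F starts after H ends.
F starts after G ends.

A & B, C & D, C & E, G & H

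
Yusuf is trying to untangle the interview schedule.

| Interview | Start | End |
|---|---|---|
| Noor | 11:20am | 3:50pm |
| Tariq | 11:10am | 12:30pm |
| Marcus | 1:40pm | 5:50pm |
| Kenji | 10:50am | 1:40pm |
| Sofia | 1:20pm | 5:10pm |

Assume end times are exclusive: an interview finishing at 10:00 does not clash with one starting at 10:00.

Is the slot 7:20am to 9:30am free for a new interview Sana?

Kenji: starts 10:50am at or after Sana ends 9:30am → clear.
Tariq: starts 11:10am at or after Sana ends 9:30am → clear.
Noor: starts 11:20am at or after Sana ends 9:30am → clear.
Sofia: starts 1:20pm at or after Sana ends 9:30am → clear.
Marcus: starts 1:40pm at or after Sana ends 9:30am → clear.

Yes — the slot is free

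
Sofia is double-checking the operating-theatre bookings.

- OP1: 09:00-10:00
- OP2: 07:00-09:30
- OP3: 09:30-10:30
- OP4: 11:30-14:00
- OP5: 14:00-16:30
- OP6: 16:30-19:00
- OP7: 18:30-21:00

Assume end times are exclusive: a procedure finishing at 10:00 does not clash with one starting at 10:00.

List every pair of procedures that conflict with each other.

OP1 & OP2, OP1 & OP3, OP6 & OP7

Check each pair: they overlap iff neither finishes before the other starts.
Sorted by start: OP2, OP1, OP3, OP4, OP5, OP6, OP7.
OP1 starts before OP2 ends → OP2 and OP1 overlap.
OP3 starts exactly when OP2 ends (back-to-back, no overlap), so nothing later overlaps OP2 either.
OP3 starts before OP1 ends → OP1 and OP3 overlap.
OP4 starts after OP1 ends, so nothing later overlaps OP1 either.
OP4 starts after OP3 ends, so nothing later overlaps OP3 either.
OP5 starts exactly when OP4 ends (back-to-back, no overlap), so nothing later overlaps OP4 either.
OP6 starts exactly when OP5 ends (back-to-back, no overlap), so nothing later overlaps OP5 either.
OP7 starts before OP6 ends → OP6 and OP7 overlap.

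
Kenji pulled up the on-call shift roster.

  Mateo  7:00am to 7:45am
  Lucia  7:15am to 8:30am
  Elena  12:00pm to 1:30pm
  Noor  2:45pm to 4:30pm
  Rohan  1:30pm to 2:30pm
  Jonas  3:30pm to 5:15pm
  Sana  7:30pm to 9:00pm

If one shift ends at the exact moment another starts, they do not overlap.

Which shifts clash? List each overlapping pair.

Jonas & Noor, Lucia & Mateo

Sorted by start: Mateo, Lucia, Elena, Rohan, Noor, Jonas, Sana.
Lucia starts before Mateo ends → Mateo and Lucia overlap.
Elena starts after Mateo ends, so nothing later overlaps Mateo either.
Elena starts after Lucia ends, so nothing later overlaps Lucia either.
Rohan starts exactly when Elena ends (back-to-back, no overlap), so nothing later overlaps Elena either.
Noor starts after Rohan ends, so nothing later overlaps Rohan either.
Jonas starts before Noor ends → Noor and Jonas overlap.
Sana starts after Noor ends.
Sana starts after Jonas ends.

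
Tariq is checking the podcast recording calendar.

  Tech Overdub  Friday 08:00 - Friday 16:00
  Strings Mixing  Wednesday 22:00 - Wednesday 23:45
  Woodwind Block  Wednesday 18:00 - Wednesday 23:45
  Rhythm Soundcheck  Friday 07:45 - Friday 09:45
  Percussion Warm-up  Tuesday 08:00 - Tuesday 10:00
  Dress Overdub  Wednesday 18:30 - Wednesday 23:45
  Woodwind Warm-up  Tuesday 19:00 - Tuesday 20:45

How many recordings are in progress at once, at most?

Sort all start/end points and keep a running count:
Tuesday 08:00 start Percussion Warm-up → 1
Tuesday 10:00 end Percussion Warm-up → 0
Tuesday 19:00 start Woodwind Warm-up → 1
Tuesday 20:45 end Woodwind Warm-up → 0
Wednesday 18:00 start Woodwind Block → 1
Wednesday 18:30 start Dress Overdub → 2
Wednesday 22:00 start Strings Mixing → 3
Wednesday 23:45 end Dress Overdub → 2
Wednesday 23:45 end Strings Mixing → 1
Wednesday 23:45 end Woodwind Block → 0
Friday 07:45 start Rhythm Soundcheck → 1
Friday 08:00 start Tech Overdub → 2
Friday 09:45 end Rhythm Soundcheck → 1
Friday 16:00 end Tech Overdub → 0
Peak is 3, at Wednesday 22:00 (Dress Overdub, Strings Mixing, Woodwind Block).

3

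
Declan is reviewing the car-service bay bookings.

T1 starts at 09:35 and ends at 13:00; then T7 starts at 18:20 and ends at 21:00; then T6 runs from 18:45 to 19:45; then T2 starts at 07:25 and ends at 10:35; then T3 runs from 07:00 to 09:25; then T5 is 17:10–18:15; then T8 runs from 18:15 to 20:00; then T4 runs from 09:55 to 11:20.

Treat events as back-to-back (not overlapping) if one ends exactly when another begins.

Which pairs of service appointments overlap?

Two intervals overlap when each starts before the other ends.
Sorted by start: T3, T2, T1, T4, T5, T8, T7, T6.
T2 starts before T3 ends → T3 and T2 overlap.
T1 starts after T3 ends, so nothing later overlaps T3 either.
T1 starts before T2 ends → T2 and T1 overlap.
T4 starts before T2 ends → T2 and T4 overlap.
T5 starts after T2 ends, so nothing later overlaps T2 either.
T4 starts before T1 ends → T1 and T4 overlap.
T5 starts after T1 ends, so nothing later overlaps T1 either.
T5 starts after T4 ends, so nothing later overlaps T4 either.
T8 starts exactly when T5 ends (back-to-back, no overlap), so nothing later overlaps T5 either.
T7 starts before T8 ends → T8 and T7 overlap.
T6 starts before T8 ends → T8 and T6 overlap.
T6 starts before T7 ends → T7 and T6 overlap.

T1 & T2, T1 & T4, T2 & T3, T2 & T4, T6 & T7, T6 & T8, T7 & T8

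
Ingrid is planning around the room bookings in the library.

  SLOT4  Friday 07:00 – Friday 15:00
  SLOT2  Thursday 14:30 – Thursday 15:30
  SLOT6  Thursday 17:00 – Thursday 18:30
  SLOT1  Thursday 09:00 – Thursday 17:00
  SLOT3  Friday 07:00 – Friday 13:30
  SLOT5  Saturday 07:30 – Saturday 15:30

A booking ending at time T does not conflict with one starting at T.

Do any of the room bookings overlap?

Yes

Two intervals overlap when each starts before the other ends.
Sorted by start: SLOT1, SLOT2, SLOT6, SLOT3, SLOT4, SLOT5.
SLOT2 starts before SLOT1 ends → SLOT1 and SLOT2 overlap.
That's a conflict, so the schedule is not conflict-free.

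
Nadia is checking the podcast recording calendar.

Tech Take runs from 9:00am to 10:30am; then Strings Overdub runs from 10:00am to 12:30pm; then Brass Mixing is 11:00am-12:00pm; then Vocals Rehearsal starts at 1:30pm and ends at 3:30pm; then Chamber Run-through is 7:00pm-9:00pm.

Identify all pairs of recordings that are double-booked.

Check each pair: they overlap iff neither finishes before the other starts.
Sorted by start: Tech Take, Strings Overdub, Brass Mixing, Vocals Rehearsal, Chamber Run-through.
Strings Overdub starts before Tech Take ends → Tech Take and Strings Overdub overlap.
Brass Mixing starts after Tech Take ends, so nothing later overlaps Tech Take either.
Brass Mixing starts before Strings Overdub ends → Strings Overdub and Brass Mixing overlap.
Vocals Rehearsal starts after Strings Overdub ends, so nothing later overlaps Strings Overdub either.
Vocals Rehearsal starts after Brass Mixing ends, so nothing later overlaps Brass Mixing either.
Chamber Run-through starts after Vocals Rehearsal ends.

Brass Mixing & Strings Overdub, Strings Overdub & Tech Take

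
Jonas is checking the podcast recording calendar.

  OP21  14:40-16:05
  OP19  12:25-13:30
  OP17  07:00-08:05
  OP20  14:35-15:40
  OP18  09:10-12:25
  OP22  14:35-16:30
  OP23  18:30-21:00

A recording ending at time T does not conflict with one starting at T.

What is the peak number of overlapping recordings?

3

Sort all start/end points and keep a running count:
07:00 start OP17 → 1
08:05 end OP17 → 0
09:10 start OP18 → 1
12:25 end OP18 → 0
12:25 start OP19 → 1
13:30 end OP19 → 0
14:35 start OP20 → 1
14:35 start OP22 → 2
14:40 start OP21 → 3
15:40 end OP20 → 2
16:05 end OP21 → 1
16:30 end OP22 → 0
18:30 start OP23 → 1
21:00 end OP23 → 0
Peak is 3, at 14:40 (OP20, OP21, OP22).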